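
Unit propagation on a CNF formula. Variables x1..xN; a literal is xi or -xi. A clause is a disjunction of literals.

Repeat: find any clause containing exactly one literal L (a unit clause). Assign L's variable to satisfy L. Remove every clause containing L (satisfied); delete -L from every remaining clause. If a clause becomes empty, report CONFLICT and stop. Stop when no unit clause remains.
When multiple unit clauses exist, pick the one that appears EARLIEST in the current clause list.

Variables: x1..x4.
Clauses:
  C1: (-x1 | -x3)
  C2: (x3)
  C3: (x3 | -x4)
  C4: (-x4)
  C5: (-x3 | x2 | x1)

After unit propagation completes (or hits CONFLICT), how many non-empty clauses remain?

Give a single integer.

unit clause [3] forces x3=T; simplify:
  drop -3 from [-1, -3] -> [-1]
  drop -3 from [-3, 2, 1] -> [2, 1]
  satisfied 2 clause(s); 3 remain; assigned so far: [3]
unit clause [-1] forces x1=F; simplify:
  drop 1 from [2, 1] -> [2]
  satisfied 1 clause(s); 2 remain; assigned so far: [1, 3]
unit clause [-4] forces x4=F; simplify:
  satisfied 1 clause(s); 1 remain; assigned so far: [1, 3, 4]
unit clause [2] forces x2=T; simplify:
  satisfied 1 clause(s); 0 remain; assigned so far: [1, 2, 3, 4]

Answer: 0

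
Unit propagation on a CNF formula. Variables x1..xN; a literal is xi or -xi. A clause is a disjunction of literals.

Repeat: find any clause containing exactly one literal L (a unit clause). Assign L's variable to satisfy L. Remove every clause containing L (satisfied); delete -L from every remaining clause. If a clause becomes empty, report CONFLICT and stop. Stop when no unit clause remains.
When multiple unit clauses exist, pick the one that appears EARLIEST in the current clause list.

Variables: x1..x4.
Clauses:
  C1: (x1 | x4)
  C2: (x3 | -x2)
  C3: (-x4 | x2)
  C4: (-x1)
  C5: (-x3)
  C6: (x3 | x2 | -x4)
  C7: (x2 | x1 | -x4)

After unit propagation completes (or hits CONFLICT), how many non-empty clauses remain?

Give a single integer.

unit clause [-1] forces x1=F; simplify:
  drop 1 from [1, 4] -> [4]
  drop 1 from [2, 1, -4] -> [2, -4]
  satisfied 1 clause(s); 6 remain; assigned so far: [1]
unit clause [4] forces x4=T; simplify:
  drop -4 from [-4, 2] -> [2]
  drop -4 from [3, 2, -4] -> [3, 2]
  drop -4 from [2, -4] -> [2]
  satisfied 1 clause(s); 5 remain; assigned so far: [1, 4]
unit clause [2] forces x2=T; simplify:
  drop -2 from [3, -2] -> [3]
  satisfied 3 clause(s); 2 remain; assigned so far: [1, 2, 4]
unit clause [3] forces x3=T; simplify:
  drop -3 from [-3] -> [] (empty!)
  satisfied 1 clause(s); 1 remain; assigned so far: [1, 2, 3, 4]
CONFLICT (empty clause)

Answer: 0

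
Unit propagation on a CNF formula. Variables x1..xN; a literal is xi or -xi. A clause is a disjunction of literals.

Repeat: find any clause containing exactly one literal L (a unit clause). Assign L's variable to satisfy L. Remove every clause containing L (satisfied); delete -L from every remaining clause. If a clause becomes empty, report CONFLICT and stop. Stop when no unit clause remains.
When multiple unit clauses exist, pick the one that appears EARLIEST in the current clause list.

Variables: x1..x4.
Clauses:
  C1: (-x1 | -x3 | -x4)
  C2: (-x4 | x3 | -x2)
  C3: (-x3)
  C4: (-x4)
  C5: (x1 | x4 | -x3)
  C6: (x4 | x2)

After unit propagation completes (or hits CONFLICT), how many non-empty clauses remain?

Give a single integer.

Answer: 0

Derivation:
unit clause [-3] forces x3=F; simplify:
  drop 3 from [-4, 3, -2] -> [-4, -2]
  satisfied 3 clause(s); 3 remain; assigned so far: [3]
unit clause [-4] forces x4=F; simplify:
  drop 4 from [4, 2] -> [2]
  satisfied 2 clause(s); 1 remain; assigned so far: [3, 4]
unit clause [2] forces x2=T; simplify:
  satisfied 1 clause(s); 0 remain; assigned so far: [2, 3, 4]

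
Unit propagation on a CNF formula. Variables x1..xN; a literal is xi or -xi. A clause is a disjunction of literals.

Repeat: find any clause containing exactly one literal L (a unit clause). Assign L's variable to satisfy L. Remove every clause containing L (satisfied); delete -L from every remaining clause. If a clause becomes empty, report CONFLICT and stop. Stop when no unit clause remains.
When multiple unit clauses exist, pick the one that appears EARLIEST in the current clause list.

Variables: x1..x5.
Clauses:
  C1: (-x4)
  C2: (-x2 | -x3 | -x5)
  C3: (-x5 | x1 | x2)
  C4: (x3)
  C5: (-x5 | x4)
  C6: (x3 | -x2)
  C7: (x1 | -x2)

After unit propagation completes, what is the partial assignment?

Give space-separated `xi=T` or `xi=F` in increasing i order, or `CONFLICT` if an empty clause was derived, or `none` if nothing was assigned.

unit clause [-4] forces x4=F; simplify:
  drop 4 from [-5, 4] -> [-5]
  satisfied 1 clause(s); 6 remain; assigned so far: [4]
unit clause [3] forces x3=T; simplify:
  drop -3 from [-2, -3, -5] -> [-2, -5]
  satisfied 2 clause(s); 4 remain; assigned so far: [3, 4]
unit clause [-5] forces x5=F; simplify:
  satisfied 3 clause(s); 1 remain; assigned so far: [3, 4, 5]

Answer: x3=T x4=F x5=F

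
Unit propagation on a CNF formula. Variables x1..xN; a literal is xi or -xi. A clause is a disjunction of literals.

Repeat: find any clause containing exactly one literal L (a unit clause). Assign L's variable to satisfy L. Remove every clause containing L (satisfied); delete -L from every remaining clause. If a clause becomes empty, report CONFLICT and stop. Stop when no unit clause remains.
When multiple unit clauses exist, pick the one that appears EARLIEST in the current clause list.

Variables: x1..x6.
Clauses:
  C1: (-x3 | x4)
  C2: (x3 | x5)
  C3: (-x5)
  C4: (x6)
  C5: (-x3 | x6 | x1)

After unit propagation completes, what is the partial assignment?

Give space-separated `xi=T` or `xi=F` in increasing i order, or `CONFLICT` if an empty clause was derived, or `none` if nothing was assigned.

Answer: x3=T x4=T x5=F x6=T

Derivation:
unit clause [-5] forces x5=F; simplify:
  drop 5 from [3, 5] -> [3]
  satisfied 1 clause(s); 4 remain; assigned so far: [5]
unit clause [3] forces x3=T; simplify:
  drop -3 from [-3, 4] -> [4]
  drop -3 from [-3, 6, 1] -> [6, 1]
  satisfied 1 clause(s); 3 remain; assigned so far: [3, 5]
unit clause [4] forces x4=T; simplify:
  satisfied 1 clause(s); 2 remain; assigned so far: [3, 4, 5]
unit clause [6] forces x6=T; simplify:
  satisfied 2 clause(s); 0 remain; assigned so far: [3, 4, 5, 6]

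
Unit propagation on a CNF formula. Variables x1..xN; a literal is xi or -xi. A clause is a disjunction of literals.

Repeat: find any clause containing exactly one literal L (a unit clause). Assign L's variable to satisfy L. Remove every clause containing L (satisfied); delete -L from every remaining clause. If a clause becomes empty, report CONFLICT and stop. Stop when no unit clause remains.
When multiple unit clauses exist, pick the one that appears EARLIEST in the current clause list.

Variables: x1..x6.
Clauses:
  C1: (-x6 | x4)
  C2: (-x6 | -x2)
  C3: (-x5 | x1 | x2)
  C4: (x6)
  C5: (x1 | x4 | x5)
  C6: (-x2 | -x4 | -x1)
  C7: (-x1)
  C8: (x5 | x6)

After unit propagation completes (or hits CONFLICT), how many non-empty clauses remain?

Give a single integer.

unit clause [6] forces x6=T; simplify:
  drop -6 from [-6, 4] -> [4]
  drop -6 from [-6, -2] -> [-2]
  satisfied 2 clause(s); 6 remain; assigned so far: [6]
unit clause [4] forces x4=T; simplify:
  drop -4 from [-2, -4, -1] -> [-2, -1]
  satisfied 2 clause(s); 4 remain; assigned so far: [4, 6]
unit clause [-2] forces x2=F; simplify:
  drop 2 from [-5, 1, 2] -> [-5, 1]
  satisfied 2 clause(s); 2 remain; assigned so far: [2, 4, 6]
unit clause [-1] forces x1=F; simplify:
  drop 1 from [-5, 1] -> [-5]
  satisfied 1 clause(s); 1 remain; assigned so far: [1, 2, 4, 6]
unit clause [-5] forces x5=F; simplify:
  satisfied 1 clause(s); 0 remain; assigned so far: [1, 2, 4, 5, 6]

Answer: 0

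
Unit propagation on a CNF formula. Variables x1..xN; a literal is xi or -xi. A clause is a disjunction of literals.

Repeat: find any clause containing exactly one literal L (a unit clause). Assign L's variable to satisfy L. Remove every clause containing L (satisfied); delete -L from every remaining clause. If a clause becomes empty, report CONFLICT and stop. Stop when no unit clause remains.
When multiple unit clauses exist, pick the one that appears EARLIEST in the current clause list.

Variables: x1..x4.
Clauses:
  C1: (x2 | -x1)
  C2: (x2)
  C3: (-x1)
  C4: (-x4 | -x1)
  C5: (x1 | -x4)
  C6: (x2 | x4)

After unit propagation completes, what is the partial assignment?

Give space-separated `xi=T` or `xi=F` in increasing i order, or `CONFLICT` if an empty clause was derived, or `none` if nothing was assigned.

unit clause [2] forces x2=T; simplify:
  satisfied 3 clause(s); 3 remain; assigned so far: [2]
unit clause [-1] forces x1=F; simplify:
  drop 1 from [1, -4] -> [-4]
  satisfied 2 clause(s); 1 remain; assigned so far: [1, 2]
unit clause [-4] forces x4=F; simplify:
  satisfied 1 clause(s); 0 remain; assigned so far: [1, 2, 4]

Answer: x1=F x2=T x4=F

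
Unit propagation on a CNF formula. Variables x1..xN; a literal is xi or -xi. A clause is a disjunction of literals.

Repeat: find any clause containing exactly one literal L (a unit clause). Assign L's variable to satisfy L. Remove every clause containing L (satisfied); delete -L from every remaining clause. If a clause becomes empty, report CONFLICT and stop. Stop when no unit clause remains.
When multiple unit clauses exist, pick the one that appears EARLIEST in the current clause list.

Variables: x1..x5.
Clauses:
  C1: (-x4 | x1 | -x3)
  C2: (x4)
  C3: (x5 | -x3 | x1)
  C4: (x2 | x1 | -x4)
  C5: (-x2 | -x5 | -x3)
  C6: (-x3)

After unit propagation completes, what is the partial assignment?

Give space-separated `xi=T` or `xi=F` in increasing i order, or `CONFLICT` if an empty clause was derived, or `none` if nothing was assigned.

unit clause [4] forces x4=T; simplify:
  drop -4 from [-4, 1, -3] -> [1, -3]
  drop -4 from [2, 1, -4] -> [2, 1]
  satisfied 1 clause(s); 5 remain; assigned so far: [4]
unit clause [-3] forces x3=F; simplify:
  satisfied 4 clause(s); 1 remain; assigned so far: [3, 4]

Answer: x3=F x4=T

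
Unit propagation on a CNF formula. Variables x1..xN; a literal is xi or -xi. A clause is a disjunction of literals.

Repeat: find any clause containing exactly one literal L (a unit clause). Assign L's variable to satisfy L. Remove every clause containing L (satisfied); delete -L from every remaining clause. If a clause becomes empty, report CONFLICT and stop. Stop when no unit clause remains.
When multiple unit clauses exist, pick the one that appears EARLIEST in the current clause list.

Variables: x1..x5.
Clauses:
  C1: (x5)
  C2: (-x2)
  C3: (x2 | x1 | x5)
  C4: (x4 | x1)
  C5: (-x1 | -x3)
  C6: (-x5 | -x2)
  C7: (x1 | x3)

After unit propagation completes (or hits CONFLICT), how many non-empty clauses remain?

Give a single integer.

Answer: 3

Derivation:
unit clause [5] forces x5=T; simplify:
  drop -5 from [-5, -2] -> [-2]
  satisfied 2 clause(s); 5 remain; assigned so far: [5]
unit clause [-2] forces x2=F; simplify:
  satisfied 2 clause(s); 3 remain; assigned so far: [2, 5]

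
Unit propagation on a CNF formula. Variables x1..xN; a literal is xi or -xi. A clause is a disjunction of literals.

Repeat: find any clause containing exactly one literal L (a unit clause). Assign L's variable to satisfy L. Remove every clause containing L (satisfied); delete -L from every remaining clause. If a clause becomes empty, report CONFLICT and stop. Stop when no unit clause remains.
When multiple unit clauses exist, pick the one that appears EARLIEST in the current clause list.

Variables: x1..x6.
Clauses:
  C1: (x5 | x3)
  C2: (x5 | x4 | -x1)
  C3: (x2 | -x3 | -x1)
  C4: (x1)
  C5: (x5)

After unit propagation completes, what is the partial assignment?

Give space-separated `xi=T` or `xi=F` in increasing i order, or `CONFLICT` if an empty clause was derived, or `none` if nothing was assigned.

unit clause [1] forces x1=T; simplify:
  drop -1 from [5, 4, -1] -> [5, 4]
  drop -1 from [2, -3, -1] -> [2, -3]
  satisfied 1 clause(s); 4 remain; assigned so far: [1]
unit clause [5] forces x5=T; simplify:
  satisfied 3 clause(s); 1 remain; assigned so far: [1, 5]

Answer: x1=T x5=T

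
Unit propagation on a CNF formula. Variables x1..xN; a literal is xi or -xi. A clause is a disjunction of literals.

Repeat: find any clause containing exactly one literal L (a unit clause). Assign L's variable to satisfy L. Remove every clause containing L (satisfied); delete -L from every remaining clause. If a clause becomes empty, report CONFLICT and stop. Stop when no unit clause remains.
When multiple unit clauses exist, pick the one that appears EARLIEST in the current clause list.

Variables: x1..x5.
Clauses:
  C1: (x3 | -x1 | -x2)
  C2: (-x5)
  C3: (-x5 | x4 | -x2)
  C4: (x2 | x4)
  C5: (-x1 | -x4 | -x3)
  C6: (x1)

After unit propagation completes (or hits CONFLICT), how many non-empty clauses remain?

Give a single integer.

Answer: 3

Derivation:
unit clause [-5] forces x5=F; simplify:
  satisfied 2 clause(s); 4 remain; assigned so far: [5]
unit clause [1] forces x1=T; simplify:
  drop -1 from [3, -1, -2] -> [3, -2]
  drop -1 from [-1, -4, -3] -> [-4, -3]
  satisfied 1 clause(s); 3 remain; assigned so far: [1, 5]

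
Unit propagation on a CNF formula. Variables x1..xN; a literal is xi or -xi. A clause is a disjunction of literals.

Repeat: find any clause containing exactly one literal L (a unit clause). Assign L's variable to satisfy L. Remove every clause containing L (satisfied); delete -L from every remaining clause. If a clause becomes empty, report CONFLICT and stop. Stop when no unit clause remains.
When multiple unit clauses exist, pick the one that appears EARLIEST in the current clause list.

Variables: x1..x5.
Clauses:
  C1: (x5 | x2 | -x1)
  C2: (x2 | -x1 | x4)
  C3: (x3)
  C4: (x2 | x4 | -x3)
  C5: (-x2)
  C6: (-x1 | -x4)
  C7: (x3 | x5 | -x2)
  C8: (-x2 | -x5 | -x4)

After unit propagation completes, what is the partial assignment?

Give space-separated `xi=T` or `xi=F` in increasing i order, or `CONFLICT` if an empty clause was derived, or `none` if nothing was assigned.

unit clause [3] forces x3=T; simplify:
  drop -3 from [2, 4, -3] -> [2, 4]
  satisfied 2 clause(s); 6 remain; assigned so far: [3]
unit clause [-2] forces x2=F; simplify:
  drop 2 from [5, 2, -1] -> [5, -1]
  drop 2 from [2, -1, 4] -> [-1, 4]
  drop 2 from [2, 4] -> [4]
  satisfied 2 clause(s); 4 remain; assigned so far: [2, 3]
unit clause [4] forces x4=T; simplify:
  drop -4 from [-1, -4] -> [-1]
  satisfied 2 clause(s); 2 remain; assigned so far: [2, 3, 4]
unit clause [-1] forces x1=F; simplify:
  satisfied 2 clause(s); 0 remain; assigned so far: [1, 2, 3, 4]

Answer: x1=F x2=F x3=T x4=T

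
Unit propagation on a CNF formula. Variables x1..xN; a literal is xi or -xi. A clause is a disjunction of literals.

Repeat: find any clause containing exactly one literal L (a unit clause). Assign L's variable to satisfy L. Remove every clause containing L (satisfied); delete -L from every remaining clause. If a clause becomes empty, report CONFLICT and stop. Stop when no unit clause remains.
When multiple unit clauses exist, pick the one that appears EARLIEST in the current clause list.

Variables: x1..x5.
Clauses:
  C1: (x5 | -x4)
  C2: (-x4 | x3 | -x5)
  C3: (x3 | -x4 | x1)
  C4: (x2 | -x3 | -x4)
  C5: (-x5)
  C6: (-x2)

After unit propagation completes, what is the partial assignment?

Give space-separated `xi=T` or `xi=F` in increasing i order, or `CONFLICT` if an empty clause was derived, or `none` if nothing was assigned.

Answer: x2=F x4=F x5=F

Derivation:
unit clause [-5] forces x5=F; simplify:
  drop 5 from [5, -4] -> [-4]
  satisfied 2 clause(s); 4 remain; assigned so far: [5]
unit clause [-4] forces x4=F; simplify:
  satisfied 3 clause(s); 1 remain; assigned so far: [4, 5]
unit clause [-2] forces x2=F; simplify:
  satisfied 1 clause(s); 0 remain; assigned so far: [2, 4, 5]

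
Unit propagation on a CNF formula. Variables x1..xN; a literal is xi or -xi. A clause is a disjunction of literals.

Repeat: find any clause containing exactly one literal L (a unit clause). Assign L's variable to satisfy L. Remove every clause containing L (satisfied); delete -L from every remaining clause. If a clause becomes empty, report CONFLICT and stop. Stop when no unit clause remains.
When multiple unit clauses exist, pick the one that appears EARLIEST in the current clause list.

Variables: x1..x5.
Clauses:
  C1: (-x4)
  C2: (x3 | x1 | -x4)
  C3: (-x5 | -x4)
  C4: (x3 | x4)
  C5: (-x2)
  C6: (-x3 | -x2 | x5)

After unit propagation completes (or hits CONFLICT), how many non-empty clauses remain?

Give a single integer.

unit clause [-4] forces x4=F; simplify:
  drop 4 from [3, 4] -> [3]
  satisfied 3 clause(s); 3 remain; assigned so far: [4]
unit clause [3] forces x3=T; simplify:
  drop -3 from [-3, -2, 5] -> [-2, 5]
  satisfied 1 clause(s); 2 remain; assigned so far: [3, 4]
unit clause [-2] forces x2=F; simplify:
  satisfied 2 clause(s); 0 remain; assigned so far: [2, 3, 4]

Answer: 0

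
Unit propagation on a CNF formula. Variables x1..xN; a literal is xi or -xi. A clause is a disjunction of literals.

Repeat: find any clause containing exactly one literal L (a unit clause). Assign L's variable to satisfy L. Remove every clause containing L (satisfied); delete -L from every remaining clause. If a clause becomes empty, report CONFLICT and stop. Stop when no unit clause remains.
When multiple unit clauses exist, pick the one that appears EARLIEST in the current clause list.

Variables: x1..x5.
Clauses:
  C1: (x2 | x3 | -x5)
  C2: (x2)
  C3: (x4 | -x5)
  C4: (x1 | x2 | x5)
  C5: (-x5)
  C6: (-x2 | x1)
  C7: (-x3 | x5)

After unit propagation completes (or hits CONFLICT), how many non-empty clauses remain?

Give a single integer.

Answer: 0

Derivation:
unit clause [2] forces x2=T; simplify:
  drop -2 from [-2, 1] -> [1]
  satisfied 3 clause(s); 4 remain; assigned so far: [2]
unit clause [-5] forces x5=F; simplify:
  drop 5 from [-3, 5] -> [-3]
  satisfied 2 clause(s); 2 remain; assigned so far: [2, 5]
unit clause [1] forces x1=T; simplify:
  satisfied 1 clause(s); 1 remain; assigned so far: [1, 2, 5]
unit clause [-3] forces x3=F; simplify:
  satisfied 1 clause(s); 0 remain; assigned so far: [1, 2, 3, 5]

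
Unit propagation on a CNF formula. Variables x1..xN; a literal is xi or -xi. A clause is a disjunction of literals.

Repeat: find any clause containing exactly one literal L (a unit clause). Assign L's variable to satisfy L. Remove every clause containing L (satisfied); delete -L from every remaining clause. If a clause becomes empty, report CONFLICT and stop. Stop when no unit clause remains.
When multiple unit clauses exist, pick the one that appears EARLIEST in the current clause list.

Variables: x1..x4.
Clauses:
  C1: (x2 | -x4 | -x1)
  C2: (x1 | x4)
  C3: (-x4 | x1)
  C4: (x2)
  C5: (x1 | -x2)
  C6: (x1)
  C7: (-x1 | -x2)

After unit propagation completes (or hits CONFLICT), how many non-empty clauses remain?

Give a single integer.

unit clause [2] forces x2=T; simplify:
  drop -2 from [1, -2] -> [1]
  drop -2 from [-1, -2] -> [-1]
  satisfied 2 clause(s); 5 remain; assigned so far: [2]
unit clause [1] forces x1=T; simplify:
  drop -1 from [-1] -> [] (empty!)
  satisfied 4 clause(s); 1 remain; assigned so far: [1, 2]
CONFLICT (empty clause)

Answer: 0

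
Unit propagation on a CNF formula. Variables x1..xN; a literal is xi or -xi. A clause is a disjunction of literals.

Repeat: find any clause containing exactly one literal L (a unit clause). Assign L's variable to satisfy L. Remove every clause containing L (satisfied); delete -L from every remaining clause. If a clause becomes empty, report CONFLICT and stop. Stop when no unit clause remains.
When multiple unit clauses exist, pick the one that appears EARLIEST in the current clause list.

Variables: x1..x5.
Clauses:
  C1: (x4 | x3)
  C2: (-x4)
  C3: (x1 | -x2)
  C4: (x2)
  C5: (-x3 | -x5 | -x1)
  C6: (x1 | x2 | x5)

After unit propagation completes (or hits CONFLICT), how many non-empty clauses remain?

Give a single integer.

Answer: 0

Derivation:
unit clause [-4] forces x4=F; simplify:
  drop 4 from [4, 3] -> [3]
  satisfied 1 clause(s); 5 remain; assigned so far: [4]
unit clause [3] forces x3=T; simplify:
  drop -3 from [-3, -5, -1] -> [-5, -1]
  satisfied 1 clause(s); 4 remain; assigned so far: [3, 4]
unit clause [2] forces x2=T; simplify:
  drop -2 from [1, -2] -> [1]
  satisfied 2 clause(s); 2 remain; assigned so far: [2, 3, 4]
unit clause [1] forces x1=T; simplify:
  drop -1 from [-5, -1] -> [-5]
  satisfied 1 clause(s); 1 remain; assigned so far: [1, 2, 3, 4]
unit clause [-5] forces x5=F; simplify:
  satisfied 1 clause(s); 0 remain; assigned so far: [1, 2, 3, 4, 5]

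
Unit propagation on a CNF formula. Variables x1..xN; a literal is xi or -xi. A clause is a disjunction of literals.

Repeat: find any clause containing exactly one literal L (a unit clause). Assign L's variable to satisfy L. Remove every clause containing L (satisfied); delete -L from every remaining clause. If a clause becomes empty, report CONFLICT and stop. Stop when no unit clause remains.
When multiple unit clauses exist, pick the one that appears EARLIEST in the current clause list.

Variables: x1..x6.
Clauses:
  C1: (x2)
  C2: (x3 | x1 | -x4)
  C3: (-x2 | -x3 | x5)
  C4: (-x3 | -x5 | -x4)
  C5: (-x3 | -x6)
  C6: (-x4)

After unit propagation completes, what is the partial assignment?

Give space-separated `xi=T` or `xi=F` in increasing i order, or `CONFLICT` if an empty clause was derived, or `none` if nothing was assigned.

unit clause [2] forces x2=T; simplify:
  drop -2 from [-2, -3, 5] -> [-3, 5]
  satisfied 1 clause(s); 5 remain; assigned so far: [2]
unit clause [-4] forces x4=F; simplify:
  satisfied 3 clause(s); 2 remain; assigned so far: [2, 4]

Answer: x2=T x4=F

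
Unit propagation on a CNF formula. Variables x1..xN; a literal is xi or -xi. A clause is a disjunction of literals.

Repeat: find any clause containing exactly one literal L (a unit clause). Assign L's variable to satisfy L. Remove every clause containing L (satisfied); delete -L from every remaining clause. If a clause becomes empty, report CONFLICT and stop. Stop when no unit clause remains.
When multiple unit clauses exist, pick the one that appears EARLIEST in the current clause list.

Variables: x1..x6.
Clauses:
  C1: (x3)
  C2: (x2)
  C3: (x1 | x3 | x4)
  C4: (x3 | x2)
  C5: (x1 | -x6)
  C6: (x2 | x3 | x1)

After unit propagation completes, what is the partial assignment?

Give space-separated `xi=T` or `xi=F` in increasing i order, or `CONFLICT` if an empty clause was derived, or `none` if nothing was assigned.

unit clause [3] forces x3=T; simplify:
  satisfied 4 clause(s); 2 remain; assigned so far: [3]
unit clause [2] forces x2=T; simplify:
  satisfied 1 clause(s); 1 remain; assigned so far: [2, 3]

Answer: x2=T x3=T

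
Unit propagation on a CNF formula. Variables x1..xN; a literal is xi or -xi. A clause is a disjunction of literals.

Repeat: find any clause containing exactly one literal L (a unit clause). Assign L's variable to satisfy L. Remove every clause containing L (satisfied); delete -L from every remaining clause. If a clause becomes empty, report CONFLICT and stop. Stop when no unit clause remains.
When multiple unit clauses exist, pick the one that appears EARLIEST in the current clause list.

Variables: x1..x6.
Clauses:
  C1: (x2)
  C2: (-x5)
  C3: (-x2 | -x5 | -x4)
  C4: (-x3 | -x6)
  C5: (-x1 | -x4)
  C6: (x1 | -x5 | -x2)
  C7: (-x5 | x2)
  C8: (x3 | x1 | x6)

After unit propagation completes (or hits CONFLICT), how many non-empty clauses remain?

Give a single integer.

Answer: 3

Derivation:
unit clause [2] forces x2=T; simplify:
  drop -2 from [-2, -5, -4] -> [-5, -4]
  drop -2 from [1, -5, -2] -> [1, -5]
  satisfied 2 clause(s); 6 remain; assigned so far: [2]
unit clause [-5] forces x5=F; simplify:
  satisfied 3 clause(s); 3 remain; assigned so far: [2, 5]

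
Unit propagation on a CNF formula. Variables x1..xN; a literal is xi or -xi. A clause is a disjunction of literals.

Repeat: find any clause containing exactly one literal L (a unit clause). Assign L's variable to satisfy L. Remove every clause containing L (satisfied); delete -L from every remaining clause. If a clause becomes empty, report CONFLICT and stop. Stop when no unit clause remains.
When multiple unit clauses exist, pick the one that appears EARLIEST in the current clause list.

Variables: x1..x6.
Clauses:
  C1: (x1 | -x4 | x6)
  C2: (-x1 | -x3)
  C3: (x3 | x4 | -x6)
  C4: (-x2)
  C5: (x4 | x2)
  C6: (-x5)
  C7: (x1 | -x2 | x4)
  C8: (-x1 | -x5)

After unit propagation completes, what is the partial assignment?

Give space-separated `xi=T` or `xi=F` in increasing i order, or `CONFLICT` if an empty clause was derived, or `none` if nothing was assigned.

Answer: x2=F x4=T x5=F

Derivation:
unit clause [-2] forces x2=F; simplify:
  drop 2 from [4, 2] -> [4]
  satisfied 2 clause(s); 6 remain; assigned so far: [2]
unit clause [4] forces x4=T; simplify:
  drop -4 from [1, -4, 6] -> [1, 6]
  satisfied 2 clause(s); 4 remain; assigned so far: [2, 4]
unit clause [-5] forces x5=F; simplify:
  satisfied 2 clause(s); 2 remain; assigned so far: [2, 4, 5]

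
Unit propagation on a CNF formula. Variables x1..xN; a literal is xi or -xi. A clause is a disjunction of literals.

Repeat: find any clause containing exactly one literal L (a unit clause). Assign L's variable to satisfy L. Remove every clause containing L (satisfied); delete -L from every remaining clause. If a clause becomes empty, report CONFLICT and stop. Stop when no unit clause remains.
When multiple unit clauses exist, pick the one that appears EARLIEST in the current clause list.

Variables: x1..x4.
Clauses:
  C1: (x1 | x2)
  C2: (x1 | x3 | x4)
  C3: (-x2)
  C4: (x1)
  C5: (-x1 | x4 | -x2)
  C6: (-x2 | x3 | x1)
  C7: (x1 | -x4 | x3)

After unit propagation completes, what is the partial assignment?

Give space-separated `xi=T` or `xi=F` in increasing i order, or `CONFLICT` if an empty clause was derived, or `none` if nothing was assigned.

Answer: x1=T x2=F

Derivation:
unit clause [-2] forces x2=F; simplify:
  drop 2 from [1, 2] -> [1]
  satisfied 3 clause(s); 4 remain; assigned so far: [2]
unit clause [1] forces x1=T; simplify:
  satisfied 4 clause(s); 0 remain; assigned so far: [1, 2]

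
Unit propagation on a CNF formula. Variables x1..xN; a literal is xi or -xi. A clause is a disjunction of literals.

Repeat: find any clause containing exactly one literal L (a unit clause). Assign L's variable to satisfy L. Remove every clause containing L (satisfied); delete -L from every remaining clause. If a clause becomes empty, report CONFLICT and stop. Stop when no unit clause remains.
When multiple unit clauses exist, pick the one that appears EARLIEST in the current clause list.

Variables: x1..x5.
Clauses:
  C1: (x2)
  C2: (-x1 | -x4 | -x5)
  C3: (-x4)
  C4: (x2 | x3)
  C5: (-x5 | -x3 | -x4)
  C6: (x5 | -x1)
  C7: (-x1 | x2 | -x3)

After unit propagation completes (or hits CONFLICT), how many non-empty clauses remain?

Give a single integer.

Answer: 1

Derivation:
unit clause [2] forces x2=T; simplify:
  satisfied 3 clause(s); 4 remain; assigned so far: [2]
unit clause [-4] forces x4=F; simplify:
  satisfied 3 clause(s); 1 remain; assigned so far: [2, 4]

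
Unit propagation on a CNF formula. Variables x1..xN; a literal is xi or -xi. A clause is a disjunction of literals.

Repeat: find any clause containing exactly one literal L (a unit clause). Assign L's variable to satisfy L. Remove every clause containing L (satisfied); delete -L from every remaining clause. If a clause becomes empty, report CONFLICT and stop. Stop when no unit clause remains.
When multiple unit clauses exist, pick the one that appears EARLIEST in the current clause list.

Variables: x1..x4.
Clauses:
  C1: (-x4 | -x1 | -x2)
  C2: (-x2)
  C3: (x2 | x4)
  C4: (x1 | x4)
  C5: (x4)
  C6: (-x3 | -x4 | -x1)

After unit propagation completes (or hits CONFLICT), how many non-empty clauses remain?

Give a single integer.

unit clause [-2] forces x2=F; simplify:
  drop 2 from [2, 4] -> [4]
  satisfied 2 clause(s); 4 remain; assigned so far: [2]
unit clause [4] forces x4=T; simplify:
  drop -4 from [-3, -4, -1] -> [-3, -1]
  satisfied 3 clause(s); 1 remain; assigned so far: [2, 4]

Answer: 1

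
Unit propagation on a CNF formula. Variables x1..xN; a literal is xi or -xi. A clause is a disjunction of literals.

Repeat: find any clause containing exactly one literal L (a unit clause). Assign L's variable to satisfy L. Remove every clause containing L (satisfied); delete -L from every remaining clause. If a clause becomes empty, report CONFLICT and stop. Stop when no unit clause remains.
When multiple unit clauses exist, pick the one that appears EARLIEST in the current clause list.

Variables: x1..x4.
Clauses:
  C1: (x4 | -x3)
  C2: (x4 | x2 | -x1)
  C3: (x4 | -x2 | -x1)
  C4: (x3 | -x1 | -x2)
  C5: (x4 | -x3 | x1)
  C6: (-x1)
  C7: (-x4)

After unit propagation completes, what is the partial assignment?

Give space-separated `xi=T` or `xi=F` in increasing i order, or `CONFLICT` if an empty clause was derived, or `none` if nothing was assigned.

Answer: x1=F x3=F x4=F

Derivation:
unit clause [-1] forces x1=F; simplify:
  drop 1 from [4, -3, 1] -> [4, -3]
  satisfied 4 clause(s); 3 remain; assigned so far: [1]
unit clause [-4] forces x4=F; simplify:
  drop 4 from [4, -3] -> [-3]
  drop 4 from [4, -3] -> [-3]
  satisfied 1 clause(s); 2 remain; assigned so far: [1, 4]
unit clause [-3] forces x3=F; simplify:
  satisfied 2 clause(s); 0 remain; assigned so far: [1, 3, 4]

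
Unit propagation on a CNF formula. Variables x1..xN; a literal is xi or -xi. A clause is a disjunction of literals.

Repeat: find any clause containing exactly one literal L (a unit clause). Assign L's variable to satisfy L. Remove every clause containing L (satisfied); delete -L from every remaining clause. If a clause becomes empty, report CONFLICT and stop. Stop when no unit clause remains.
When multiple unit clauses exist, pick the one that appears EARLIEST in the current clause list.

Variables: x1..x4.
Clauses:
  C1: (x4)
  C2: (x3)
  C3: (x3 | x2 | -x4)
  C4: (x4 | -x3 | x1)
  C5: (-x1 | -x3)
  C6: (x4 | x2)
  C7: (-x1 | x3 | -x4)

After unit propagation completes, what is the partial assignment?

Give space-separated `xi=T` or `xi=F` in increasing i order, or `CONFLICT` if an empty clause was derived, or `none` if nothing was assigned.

Answer: x1=F x3=T x4=T

Derivation:
unit clause [4] forces x4=T; simplify:
  drop -4 from [3, 2, -4] -> [3, 2]
  drop -4 from [-1, 3, -4] -> [-1, 3]
  satisfied 3 clause(s); 4 remain; assigned so far: [4]
unit clause [3] forces x3=T; simplify:
  drop -3 from [-1, -3] -> [-1]
  satisfied 3 clause(s); 1 remain; assigned so far: [3, 4]
unit clause [-1] forces x1=F; simplify:
  satisfied 1 clause(s); 0 remain; assigned so far: [1, 3, 4]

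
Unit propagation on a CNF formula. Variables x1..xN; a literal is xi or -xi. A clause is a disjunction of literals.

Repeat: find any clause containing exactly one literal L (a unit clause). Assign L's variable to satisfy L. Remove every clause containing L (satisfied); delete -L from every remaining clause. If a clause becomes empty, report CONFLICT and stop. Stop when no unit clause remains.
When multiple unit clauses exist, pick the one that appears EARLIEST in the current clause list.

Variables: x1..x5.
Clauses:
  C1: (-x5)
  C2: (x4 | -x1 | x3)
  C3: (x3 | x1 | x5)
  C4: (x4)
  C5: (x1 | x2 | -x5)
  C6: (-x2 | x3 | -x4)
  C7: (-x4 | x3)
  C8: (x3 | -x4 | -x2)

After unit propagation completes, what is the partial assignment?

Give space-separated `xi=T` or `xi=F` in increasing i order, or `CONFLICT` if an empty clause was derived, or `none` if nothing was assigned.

Answer: x3=T x4=T x5=F

Derivation:
unit clause [-5] forces x5=F; simplify:
  drop 5 from [3, 1, 5] -> [3, 1]
  satisfied 2 clause(s); 6 remain; assigned so far: [5]
unit clause [4] forces x4=T; simplify:
  drop -4 from [-2, 3, -4] -> [-2, 3]
  drop -4 from [-4, 3] -> [3]
  drop -4 from [3, -4, -2] -> [3, -2]
  satisfied 2 clause(s); 4 remain; assigned so far: [4, 5]
unit clause [3] forces x3=T; simplify:
  satisfied 4 clause(s); 0 remain; assigned so far: [3, 4, 5]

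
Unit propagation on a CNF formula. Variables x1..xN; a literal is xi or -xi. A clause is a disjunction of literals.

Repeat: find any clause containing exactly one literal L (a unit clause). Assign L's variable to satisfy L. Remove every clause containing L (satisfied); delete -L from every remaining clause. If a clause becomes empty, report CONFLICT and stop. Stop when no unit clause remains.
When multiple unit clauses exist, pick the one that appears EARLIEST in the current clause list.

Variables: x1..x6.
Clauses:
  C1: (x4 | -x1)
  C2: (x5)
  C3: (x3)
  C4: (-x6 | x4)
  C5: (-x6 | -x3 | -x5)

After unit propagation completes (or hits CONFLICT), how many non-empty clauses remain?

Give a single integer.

unit clause [5] forces x5=T; simplify:
  drop -5 from [-6, -3, -5] -> [-6, -3]
  satisfied 1 clause(s); 4 remain; assigned so far: [5]
unit clause [3] forces x3=T; simplify:
  drop -3 from [-6, -3] -> [-6]
  satisfied 1 clause(s); 3 remain; assigned so far: [3, 5]
unit clause [-6] forces x6=F; simplify:
  satisfied 2 clause(s); 1 remain; assigned so far: [3, 5, 6]

Answer: 1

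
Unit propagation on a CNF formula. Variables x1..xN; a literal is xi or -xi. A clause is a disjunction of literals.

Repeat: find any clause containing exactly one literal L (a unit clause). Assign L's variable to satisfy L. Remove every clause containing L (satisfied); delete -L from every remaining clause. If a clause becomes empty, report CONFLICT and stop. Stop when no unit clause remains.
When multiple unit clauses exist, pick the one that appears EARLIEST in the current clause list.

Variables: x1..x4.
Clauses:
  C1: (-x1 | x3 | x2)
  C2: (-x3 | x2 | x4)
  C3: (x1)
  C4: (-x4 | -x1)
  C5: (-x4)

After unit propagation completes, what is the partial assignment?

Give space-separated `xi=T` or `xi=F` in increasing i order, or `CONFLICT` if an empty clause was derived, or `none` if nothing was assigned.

unit clause [1] forces x1=T; simplify:
  drop -1 from [-1, 3, 2] -> [3, 2]
  drop -1 from [-4, -1] -> [-4]
  satisfied 1 clause(s); 4 remain; assigned so far: [1]
unit clause [-4] forces x4=F; simplify:
  drop 4 from [-3, 2, 4] -> [-3, 2]
  satisfied 2 clause(s); 2 remain; assigned so far: [1, 4]

Answer: x1=T x4=F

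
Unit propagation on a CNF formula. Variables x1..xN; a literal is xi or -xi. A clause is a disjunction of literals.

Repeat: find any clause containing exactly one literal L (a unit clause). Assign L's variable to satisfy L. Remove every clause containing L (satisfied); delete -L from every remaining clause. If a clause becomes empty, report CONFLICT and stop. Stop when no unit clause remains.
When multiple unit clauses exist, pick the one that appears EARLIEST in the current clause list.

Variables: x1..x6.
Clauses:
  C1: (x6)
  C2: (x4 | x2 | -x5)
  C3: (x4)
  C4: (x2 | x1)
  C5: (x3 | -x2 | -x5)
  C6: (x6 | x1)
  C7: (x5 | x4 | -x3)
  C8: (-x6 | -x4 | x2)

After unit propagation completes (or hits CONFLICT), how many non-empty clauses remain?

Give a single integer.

unit clause [6] forces x6=T; simplify:
  drop -6 from [-6, -4, 2] -> [-4, 2]
  satisfied 2 clause(s); 6 remain; assigned so far: [6]
unit clause [4] forces x4=T; simplify:
  drop -4 from [-4, 2] -> [2]
  satisfied 3 clause(s); 3 remain; assigned so far: [4, 6]
unit clause [2] forces x2=T; simplify:
  drop -2 from [3, -2, -5] -> [3, -5]
  satisfied 2 clause(s); 1 remain; assigned so far: [2, 4, 6]

Answer: 1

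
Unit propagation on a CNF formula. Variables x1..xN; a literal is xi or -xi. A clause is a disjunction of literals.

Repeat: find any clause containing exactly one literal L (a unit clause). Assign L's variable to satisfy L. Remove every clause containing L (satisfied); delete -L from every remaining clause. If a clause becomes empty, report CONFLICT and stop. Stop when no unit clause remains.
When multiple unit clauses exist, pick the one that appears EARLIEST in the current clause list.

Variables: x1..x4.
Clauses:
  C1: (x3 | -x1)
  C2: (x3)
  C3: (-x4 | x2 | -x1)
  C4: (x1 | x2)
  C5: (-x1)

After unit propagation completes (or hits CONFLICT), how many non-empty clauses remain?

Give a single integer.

Answer: 0

Derivation:
unit clause [3] forces x3=T; simplify:
  satisfied 2 clause(s); 3 remain; assigned so far: [3]
unit clause [-1] forces x1=F; simplify:
  drop 1 from [1, 2] -> [2]
  satisfied 2 clause(s); 1 remain; assigned so far: [1, 3]
unit clause [2] forces x2=T; simplify:
  satisfied 1 clause(s); 0 remain; assigned so far: [1, 2, 3]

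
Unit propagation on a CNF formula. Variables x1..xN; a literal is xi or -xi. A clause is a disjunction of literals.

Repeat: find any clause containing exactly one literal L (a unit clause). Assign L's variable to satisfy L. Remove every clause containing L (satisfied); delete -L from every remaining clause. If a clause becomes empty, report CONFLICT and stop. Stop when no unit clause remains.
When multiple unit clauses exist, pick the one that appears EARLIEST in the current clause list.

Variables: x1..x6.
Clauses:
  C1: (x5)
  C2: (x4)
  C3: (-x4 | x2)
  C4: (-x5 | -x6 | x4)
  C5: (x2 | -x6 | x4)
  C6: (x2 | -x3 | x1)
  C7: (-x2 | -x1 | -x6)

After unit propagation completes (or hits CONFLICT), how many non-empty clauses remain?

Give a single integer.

unit clause [5] forces x5=T; simplify:
  drop -5 from [-5, -6, 4] -> [-6, 4]
  satisfied 1 clause(s); 6 remain; assigned so far: [5]
unit clause [4] forces x4=T; simplify:
  drop -4 from [-4, 2] -> [2]
  satisfied 3 clause(s); 3 remain; assigned so far: [4, 5]
unit clause [2] forces x2=T; simplify:
  drop -2 from [-2, -1, -6] -> [-1, -6]
  satisfied 2 clause(s); 1 remain; assigned so far: [2, 4, 5]

Answer: 1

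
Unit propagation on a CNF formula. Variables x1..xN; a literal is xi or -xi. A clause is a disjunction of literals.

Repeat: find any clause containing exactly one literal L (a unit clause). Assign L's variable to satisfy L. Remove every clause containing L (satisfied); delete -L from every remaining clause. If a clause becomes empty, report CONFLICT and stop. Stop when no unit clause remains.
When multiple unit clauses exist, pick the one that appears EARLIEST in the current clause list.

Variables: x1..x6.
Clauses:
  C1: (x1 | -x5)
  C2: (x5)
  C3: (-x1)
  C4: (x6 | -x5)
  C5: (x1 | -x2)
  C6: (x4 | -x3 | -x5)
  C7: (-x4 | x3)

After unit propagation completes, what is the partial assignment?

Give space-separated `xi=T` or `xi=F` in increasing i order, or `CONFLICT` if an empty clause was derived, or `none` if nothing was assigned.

Answer: CONFLICT

Derivation:
unit clause [5] forces x5=T; simplify:
  drop -5 from [1, -5] -> [1]
  drop -5 from [6, -5] -> [6]
  drop -5 from [4, -3, -5] -> [4, -3]
  satisfied 1 clause(s); 6 remain; assigned so far: [5]
unit clause [1] forces x1=T; simplify:
  drop -1 from [-1] -> [] (empty!)
  satisfied 2 clause(s); 4 remain; assigned so far: [1, 5]
CONFLICT (empty clause)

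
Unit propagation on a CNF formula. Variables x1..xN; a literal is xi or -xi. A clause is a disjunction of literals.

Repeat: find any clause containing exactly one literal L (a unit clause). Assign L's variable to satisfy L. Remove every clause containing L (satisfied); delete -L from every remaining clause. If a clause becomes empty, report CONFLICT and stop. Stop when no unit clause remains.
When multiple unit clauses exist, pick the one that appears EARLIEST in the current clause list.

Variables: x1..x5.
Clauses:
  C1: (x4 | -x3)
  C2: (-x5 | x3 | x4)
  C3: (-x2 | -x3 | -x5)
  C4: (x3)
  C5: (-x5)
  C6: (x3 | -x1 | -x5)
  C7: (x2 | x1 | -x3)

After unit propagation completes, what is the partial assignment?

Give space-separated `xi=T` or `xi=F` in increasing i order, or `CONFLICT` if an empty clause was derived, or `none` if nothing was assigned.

Answer: x3=T x4=T x5=F

Derivation:
unit clause [3] forces x3=T; simplify:
  drop -3 from [4, -3] -> [4]
  drop -3 from [-2, -3, -5] -> [-2, -5]
  drop -3 from [2, 1, -3] -> [2, 1]
  satisfied 3 clause(s); 4 remain; assigned so far: [3]
unit clause [4] forces x4=T; simplify:
  satisfied 1 clause(s); 3 remain; assigned so far: [3, 4]
unit clause [-5] forces x5=F; simplify:
  satisfied 2 clause(s); 1 remain; assigned so far: [3, 4, 5]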